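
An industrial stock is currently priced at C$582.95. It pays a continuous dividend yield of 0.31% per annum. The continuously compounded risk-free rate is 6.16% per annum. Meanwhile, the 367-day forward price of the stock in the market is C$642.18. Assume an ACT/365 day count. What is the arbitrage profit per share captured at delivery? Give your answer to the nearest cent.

Fair forward: F* = S·e^(carry·T), with carry = (r − q) = 0.0616 − 0.0031 = 0.0585
F* = 582.95 · e^(0.0585 × 367/365) = 582.95 · e^0.058821 = 582.95 × 1.060585 = C$618.2680
Market C$642.18 > fair C$618.2680: forward overpriced → cash-and-carry (buy spot, short the forward).
At maturity, profit = |F_mkt − F*| = |642.18 − 618.2680| = C$23.91 per share

C$23.91 per share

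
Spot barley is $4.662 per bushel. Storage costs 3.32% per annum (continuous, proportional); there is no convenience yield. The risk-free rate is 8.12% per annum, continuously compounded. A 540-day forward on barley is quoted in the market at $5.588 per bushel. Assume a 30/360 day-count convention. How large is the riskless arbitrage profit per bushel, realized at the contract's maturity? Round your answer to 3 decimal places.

$0.053 per bushel

Fair forward: F* = S·e^(carry·T), with carry = (r + u) = 0.0812 + 0.0332 = 0.1144
F* = 4.662 · e^(0.1144 × 540/360) = 4.662 · e^0.171600 = 4.662 × 1.187203 = $5.5347
Market $5.588 > fair $5.5347: forward overpriced → cash-and-carry (buy spot, short the forward).
At maturity, profit = |F_mkt − F*| = |5.588 − 5.5347| = $0.053 per bushel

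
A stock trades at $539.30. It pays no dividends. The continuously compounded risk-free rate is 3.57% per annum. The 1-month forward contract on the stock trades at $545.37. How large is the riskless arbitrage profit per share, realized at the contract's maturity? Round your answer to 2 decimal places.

$4.46 per share

Fair forward: F* = S·e^(carry·T), with carry = r = 0.0357
F* = 539.30 · e^(0.0357 × 1/12) = 539.30 · e^0.002975 = 539.30 × 1.002979 = $540.9066
Market $545.37 > fair $540.9066: forward overpriced → cash-and-carry (buy spot, short the forward).
At maturity, profit = |F_mkt − F*| = |545.37 − 540.9066| = $4.46 per share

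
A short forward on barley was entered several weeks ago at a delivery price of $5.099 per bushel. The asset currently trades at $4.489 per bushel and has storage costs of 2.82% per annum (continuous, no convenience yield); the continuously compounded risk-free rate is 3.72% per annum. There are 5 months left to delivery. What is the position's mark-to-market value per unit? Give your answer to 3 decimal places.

Current fair forward for the remaining 5 months: F = S·e^((r + u)·T), (r + u) = 0.0372 + 0.0282 = 0.0654
F = 4.489 · e^(0.0654 × 5/12) = 4.489 × 1.027625 = 4.6130
Value of long forward = (F − K)·e^(−rT) = (4.6130 − 5.099) · e^(−0.0372·5/12)
= -0.4860 × 0.984620 = -0.479
Short position value = −(long value) = $0.479

$0.479 per bushel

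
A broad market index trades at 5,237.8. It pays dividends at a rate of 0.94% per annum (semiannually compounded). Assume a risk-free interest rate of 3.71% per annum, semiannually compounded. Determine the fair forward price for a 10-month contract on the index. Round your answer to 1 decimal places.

5,358.7

F = S · (1+r/2)^(2T) / (1+q/2)^(2T)
= 5237.8 × 1.031107 / 1.007846 = 5237.8 × 1.023080
F = 5,358.7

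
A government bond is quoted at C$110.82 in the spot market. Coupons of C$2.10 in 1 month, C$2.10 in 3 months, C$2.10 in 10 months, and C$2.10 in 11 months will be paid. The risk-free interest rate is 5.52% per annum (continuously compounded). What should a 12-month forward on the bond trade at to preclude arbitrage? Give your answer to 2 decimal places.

PV(coupons) I = 2.10·e^(−0.0552·1/12) + 2.10·e^(−0.0552·3/12) + 2.10·e^(−0.0552·10/12) + 2.10·e^(−0.0552·11/12)
I = 2.0904 + 2.0712 + 2.0056 + 1.9964 = 8.1636
F = (S − I)·e^(rT) = (110.82 − 8.1636) · e^(0.0552·12/12)
= 102.6564 · e^0.055200 = 102.6564 × 1.056752 = C$108.48

C$108.48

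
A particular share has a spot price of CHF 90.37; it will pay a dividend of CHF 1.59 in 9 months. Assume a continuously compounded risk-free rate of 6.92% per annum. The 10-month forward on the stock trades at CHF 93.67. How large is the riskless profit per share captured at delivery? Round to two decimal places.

PV(dividends) I = 1.59·e^(−0.0692·9/12) = 1.5096
Fair forward F* = (S − I)·e^(rT) = (90.37 − 1.5096)·e^0.057667 = 88.8604 × 1.059362 = 94.1353
Market CHF 93.67 < fair 94.1353: forward underpriced → reverse cash-and-carry (short the stock, invest proceeds at r, pay the dividends, go long the forward).
Profit at T = |F_mkt − F*| = |93.67 − 94.1353| = CHF 0.47 per share

CHF 0.47 per share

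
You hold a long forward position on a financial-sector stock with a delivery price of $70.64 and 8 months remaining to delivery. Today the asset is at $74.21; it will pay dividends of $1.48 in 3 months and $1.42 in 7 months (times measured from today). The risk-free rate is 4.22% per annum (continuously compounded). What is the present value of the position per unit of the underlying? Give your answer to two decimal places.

PV(remaining dividends) I = 1.48·e^(−0.0422·3/12) + 1.42·e^(−0.0422·7/12) = 2.8499
Current forward F = (S − I)·e^(rT) = (74.21 − 2.8499)·e^(0.0422·8/12) = 71.3601 × 1.028533 = 73.3962
Value (long) = (F − K)·e^(−rT) = (73.3962 − 70.64) × 0.972259 = 2.6797
Value = $2.68

$2.68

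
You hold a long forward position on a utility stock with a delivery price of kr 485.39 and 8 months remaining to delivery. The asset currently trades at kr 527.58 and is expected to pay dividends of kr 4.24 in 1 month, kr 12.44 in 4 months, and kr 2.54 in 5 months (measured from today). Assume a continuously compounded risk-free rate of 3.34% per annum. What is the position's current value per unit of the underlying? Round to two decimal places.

kr 33.84

PV(remaining dividends) I = 4.24·e^(−0.0334·1/12) + 12.44·e^(−0.0334·4/12) + 2.54·e^(−0.0334·5/12) = 19.0354
Current forward F = (S − I)·e^(rT) = (527.58 − 19.0354)·e^(0.0334·8/12) = 508.5446 × 1.022516 = 519.9950
Value (long) = (F − K)·e^(−rT) = (519.9950 − 485.39) × 0.977979 = 33.8430
Value = kr 33.84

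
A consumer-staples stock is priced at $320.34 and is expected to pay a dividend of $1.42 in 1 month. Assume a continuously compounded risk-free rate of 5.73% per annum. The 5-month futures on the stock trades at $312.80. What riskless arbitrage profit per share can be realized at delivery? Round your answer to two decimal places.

PV(dividends) I = 1.42·e^(−0.0573·1/12) = 1.4132
Fair futures F* = (S − I)·e^(rT) = (320.34 − 1.4132)·e^0.023875 = 318.9268 × 1.024162 = 326.6327
Market $312.80 < fair 326.6327: forward underpriced → reverse cash-and-carry (short the stock, invest proceeds at r, pay the dividends, go long the forward).
Profit at T = |F_mkt − F*| = |312.80 − 326.6327| = $13.83 per share

$13.83 per share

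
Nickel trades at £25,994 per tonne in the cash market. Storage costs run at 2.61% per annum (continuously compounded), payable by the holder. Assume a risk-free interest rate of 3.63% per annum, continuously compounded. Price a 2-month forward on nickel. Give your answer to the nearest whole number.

£26,266 per tonne

Net carry = r + u − y = 0.0363 + 0.0261 − 0.0000 = 0.0624
F = S·e^((r+u−y)T) = 25994 · e^(0.0624 × 2/12) = 25994 · e^0.010400
= 25994 × 1.010454 = £26,266 per tonne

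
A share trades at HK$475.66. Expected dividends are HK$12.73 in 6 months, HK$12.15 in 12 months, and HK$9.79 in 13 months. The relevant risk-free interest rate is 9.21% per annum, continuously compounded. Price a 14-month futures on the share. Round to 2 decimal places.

HK$493.88

PV(dividends) I = 12.73·e^(−0.0921·6/12) + 12.15·e^(−0.0921·12/12) + 9.79·e^(−0.0921·13/12)
I = 12.1571 + 11.0810 + 8.8604 = 32.0985
F = (S − I)·e^(rT) = (475.66 − 32.0985) · e^(0.0921·14/12)
= 443.5615 · e^0.107450 = 443.5615 × 1.113435 = HK$493.88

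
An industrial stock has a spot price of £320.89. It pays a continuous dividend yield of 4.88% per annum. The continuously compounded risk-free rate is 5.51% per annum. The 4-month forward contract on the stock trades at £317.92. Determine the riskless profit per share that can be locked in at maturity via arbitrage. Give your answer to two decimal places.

£3.64 per share

Fair forward: F* = S·e^(carry·T), with carry = (r − q) = 0.0551 − 0.0488 = 0.0063
F* = 320.89 · e^(0.0063 × 4/12) = 320.89 · e^0.002100 = 320.89 × 1.002102 = £321.5645
Market £317.92 < fair £321.5645: forward underpriced → reverse cash-and-carry (short spot, go long the forward).
At maturity, profit = |F_mkt − F*| = |317.92 − 321.5645| = £3.64 per share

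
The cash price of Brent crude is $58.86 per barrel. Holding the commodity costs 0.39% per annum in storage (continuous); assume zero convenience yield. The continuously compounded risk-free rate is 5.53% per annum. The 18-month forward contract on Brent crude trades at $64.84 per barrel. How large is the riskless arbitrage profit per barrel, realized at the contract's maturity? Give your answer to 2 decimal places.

$0.51 per barrel

Fair forward: F* = S·e^(carry·T), with carry = (r + u) = 0.0553 + 0.0039 = 0.0592
F* = 58.86 · e^(0.0592 × 18/12) = 58.86 · e^0.088800 = 58.86 × 1.092862 = $64.3259
Market $64.84 > fair $64.3259: forward overpriced → cash-and-carry (buy spot, short the forward).
At maturity, profit = |F_mkt − F*| = |64.84 − 64.3259| = $0.51 per barrel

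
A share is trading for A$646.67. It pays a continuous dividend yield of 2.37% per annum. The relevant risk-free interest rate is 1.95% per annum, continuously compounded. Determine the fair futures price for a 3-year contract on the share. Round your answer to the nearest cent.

F = S·e^((r − q)T) = 646.67 · e^((0.0195 − 0.0237) × 3)
= 646.67 · e^-0.012600 = 646.67 × 0.987479
F = A$638.57

A$638.57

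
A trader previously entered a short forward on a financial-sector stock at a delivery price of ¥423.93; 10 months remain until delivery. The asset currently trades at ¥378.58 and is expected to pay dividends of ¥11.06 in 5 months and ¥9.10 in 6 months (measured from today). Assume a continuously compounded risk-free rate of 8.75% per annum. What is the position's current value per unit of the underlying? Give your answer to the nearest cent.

¥34.91

PV(remaining dividends) I = 11.06·e^(−0.0875·5/12) + 9.10·e^(−0.0875·6/12) = 19.3745
Current forward F = (S − I)·e^(rT) = (378.58 − 19.3745)·e^(0.0875·10/12) = 359.2055 × 1.075641 = 386.3762
Value (long) = (F − K)·e^(−rT) = (386.3762 − 423.93) × 0.929678 = -34.9129
Short position value = −(long value) = ¥34.91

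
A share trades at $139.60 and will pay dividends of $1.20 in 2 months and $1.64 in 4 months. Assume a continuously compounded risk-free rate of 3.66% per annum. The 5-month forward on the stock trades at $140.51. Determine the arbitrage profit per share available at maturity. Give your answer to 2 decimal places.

PV(dividends) I = 1.20·e^(−0.0366·2/12) + 1.64·e^(−0.0366·4/12) = 2.8128
Fair forward F* = (S − I)·e^(rT) = (139.60 − 2.8128)·e^0.015250 = 136.7872 × 1.015367 = 138.8892
Market $140.51 > fair 138.8892: forward overpriced → cash-and-carry (borrow at r, buy the stock and collect the dividends, short the forward).
Profit at T = |F_mkt − F*| = |140.51 − 138.8892| = $1.62 per share

$1.62 per share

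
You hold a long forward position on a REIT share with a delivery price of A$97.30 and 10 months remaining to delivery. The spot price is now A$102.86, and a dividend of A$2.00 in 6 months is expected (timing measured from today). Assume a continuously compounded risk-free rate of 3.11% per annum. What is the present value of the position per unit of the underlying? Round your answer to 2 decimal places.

PV(remaining dividends) I = 2.00·e^(−0.0311·6/12) = 1.9691
Current forward F = (S − I)·e^(rT) = (102.86 − 1.9691)·e^(0.0311·10/12) = 100.8909 × 1.026255 = 103.5398
Value (long) = (F − K)·e^(−rT) = (103.5398 − 97.30) × 0.974416 = 6.0802
Value = A$6.08

A$6.08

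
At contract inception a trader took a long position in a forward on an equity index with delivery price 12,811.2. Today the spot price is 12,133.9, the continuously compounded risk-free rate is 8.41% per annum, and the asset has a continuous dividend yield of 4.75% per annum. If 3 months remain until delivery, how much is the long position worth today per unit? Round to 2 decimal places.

-553.99

Current fair forward for the remaining 3 months: F = S·e^((r − q)·T), (r − q) = 0.0841 − 0.0475 = 0.0366
F = 12133.9 · e^(0.0366 × 3/12) = 12133.9 × 1.00919199 = 12245.4347
Value of long forward = (F − K)·e^(−rT) = (12245.4347 − 12811.2) · e^(−0.0841·3/12)
= -565.7653 × 0.97919448 = -553.99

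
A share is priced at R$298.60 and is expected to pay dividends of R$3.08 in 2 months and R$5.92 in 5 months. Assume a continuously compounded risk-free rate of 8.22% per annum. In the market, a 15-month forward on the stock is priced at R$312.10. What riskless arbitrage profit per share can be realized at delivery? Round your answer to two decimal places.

PV(dividends) I = 3.08·e^(−0.0822·2/12) + 5.92·e^(−0.0822·5/12) = 8.7588
Fair forward F* = (S − I)·e^(rT) = (298.60 − 8.7588)·e^0.102750 = 289.8412 × 1.108214 = 321.2061
Market R$312.10 < fair 321.2061: forward underpriced → reverse cash-and-carry (short the stock, invest proceeds at r, pay the dividends, go long the forward).
Profit at T = |F_mkt − F*| = |312.10 − 321.2061| = R$9.11 per share

R$9.11 per share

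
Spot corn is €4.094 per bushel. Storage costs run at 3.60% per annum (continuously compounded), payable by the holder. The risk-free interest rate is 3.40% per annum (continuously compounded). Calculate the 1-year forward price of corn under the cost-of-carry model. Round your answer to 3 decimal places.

Net carry = r + u − y = 0.0340 + 0.0360 − 0.0000 = 0.0700
F = S·e^((r+u−y)T) = 4.094 · e^(0.0700 × 1) = 4.094 · e^0.070000
= 4.094 × 1.072508 = €4.391 per bushel

€4.391 per bushel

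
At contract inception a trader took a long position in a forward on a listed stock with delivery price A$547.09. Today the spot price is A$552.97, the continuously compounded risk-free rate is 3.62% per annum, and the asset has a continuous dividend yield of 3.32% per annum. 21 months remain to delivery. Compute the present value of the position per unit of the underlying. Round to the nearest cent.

A$8.25

Current fair forward for the remaining 21 months: F = S·e^((r − q)·T), (r − q) = 0.0362 − 0.0332 = 0.0030
F = 552.97 · e^(0.0030 × 21/12) = 552.97 × 1.005264 = 555.8808
Value of long forward = (F − K)·e^(−rT) = (555.8808 − 547.09) · e^(−0.0362·21/12)
= 8.7908 × 0.938615 = 8.25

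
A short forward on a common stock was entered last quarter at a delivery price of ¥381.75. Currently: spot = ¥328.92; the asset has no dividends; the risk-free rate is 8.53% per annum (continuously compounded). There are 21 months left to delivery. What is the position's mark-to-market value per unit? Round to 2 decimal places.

Current fair forward for the remaining 21 months: F = S·e^(r·T), r = 0.0853
F = 328.92 · e^(0.0853 × 21/12) = 328.92 × 1.160992 = 381.8735
Value of long forward = (F − K)·e^(−rT) = (381.8735 − 381.75) · e^(−0.0853·21/12)
= 0.1235 × 0.861332 = 0.11
Short position value = −(long value) = -¥0.11

-¥0.11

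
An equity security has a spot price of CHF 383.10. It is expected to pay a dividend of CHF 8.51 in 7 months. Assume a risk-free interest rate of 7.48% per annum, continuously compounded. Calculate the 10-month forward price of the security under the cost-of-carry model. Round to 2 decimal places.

PV(dividends) I = 8.51·e^(−0.0748·7/12)
I = 8.1467
F = (S − I)·e^(rT) = (383.10 − 8.1467) · e^(0.0748·10/12)
= 374.9533 · e^0.062333 = 374.9533 × 1.064317 = CHF 399.07

CHF 399.07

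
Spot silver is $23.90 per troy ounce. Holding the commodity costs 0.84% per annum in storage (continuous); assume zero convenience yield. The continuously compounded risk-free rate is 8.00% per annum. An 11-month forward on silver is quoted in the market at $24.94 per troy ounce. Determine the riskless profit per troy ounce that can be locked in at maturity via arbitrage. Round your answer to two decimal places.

$0.98 per troy ounce

Fair forward: F* = S·e^(carry·T), with carry = (r + u) = 0.0800 + 0.0084 = 0.0884
F* = 23.90 · e^(0.0884 × 11/12) = 23.90 · e^0.081033 = 23.90 × 1.084407 = $25.9173
Market $24.94 < fair $25.9173: forward underpriced → reverse cash-and-carry (short spot, go long the forward).
At maturity, profit = |F_mkt − F*| = |24.94 − 25.9173| = $0.98 per troy ounce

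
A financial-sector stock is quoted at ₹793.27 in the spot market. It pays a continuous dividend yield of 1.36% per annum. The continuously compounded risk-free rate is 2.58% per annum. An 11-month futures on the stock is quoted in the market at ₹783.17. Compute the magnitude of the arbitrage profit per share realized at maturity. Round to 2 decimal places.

₹19.02 per share

Fair futures: F* = S·e^(carry·T), with carry = (r − q) = 0.0258 − 0.0136 = 0.0122
F* = 793.27 · e^(0.0122 × 11/12) = 793.27 · e^0.011183 = 793.27 × 1.011246 = ₹802.1911
Market ₹783.17 < fair ₹802.1911: forward underpriced → reverse cash-and-carry (short spot, go long the forward).
At maturity, profit = |F_mkt − F*| = |783.17 − 802.1911| = ₹19.02 per share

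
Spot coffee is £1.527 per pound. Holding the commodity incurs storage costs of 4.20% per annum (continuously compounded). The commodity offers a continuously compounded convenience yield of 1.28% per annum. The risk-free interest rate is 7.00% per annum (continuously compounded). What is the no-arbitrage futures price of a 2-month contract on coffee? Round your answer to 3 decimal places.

£1.552 per pound

Net carry = r + u − y = 0.0700 + 0.0420 − 0.0128 = 0.0992
F = S·e^((r+u−y)T) = 1.527 · e^(0.0992 × 2/12) = 1.527 · e^0.016533
= 1.527 × 1.016670 = £1.552 per pound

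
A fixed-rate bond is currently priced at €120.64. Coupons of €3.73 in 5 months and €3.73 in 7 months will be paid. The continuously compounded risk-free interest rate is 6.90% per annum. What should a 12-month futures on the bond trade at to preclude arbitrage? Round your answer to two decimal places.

PV(coupons) I = 3.73·e^(−0.0690·5/12) + 3.73·e^(−0.0690·7/12)
I = 3.6243 + 3.5828 = 7.2071
F = (S − I)·e^(rT) = (120.64 − 7.2071) · e^(0.0690·12/12)
= 113.4329 · e^0.069000 = 113.4329 × 1.071436 = €121.54

€121.54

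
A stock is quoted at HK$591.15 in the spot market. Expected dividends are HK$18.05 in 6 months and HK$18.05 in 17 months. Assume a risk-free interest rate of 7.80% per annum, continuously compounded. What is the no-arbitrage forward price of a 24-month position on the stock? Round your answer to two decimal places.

HK$651.77

PV(dividends) I = 18.05·e^(−0.0780·6/12) + 18.05·e^(−0.0780·17/12)
I = 17.3596 + 16.1617 = 33.5213
F = (S − I)·e^(rT) = (591.15 − 33.5213) · e^(0.0780·24/12)
= 557.6287 · e^0.156000 = 557.6287 × 1.168826 = HK$651.77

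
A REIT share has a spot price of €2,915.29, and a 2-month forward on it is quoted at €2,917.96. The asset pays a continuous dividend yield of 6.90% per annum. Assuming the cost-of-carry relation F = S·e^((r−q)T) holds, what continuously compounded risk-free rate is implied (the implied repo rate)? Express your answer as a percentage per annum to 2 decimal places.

7.45%

From F = S·e^((r−q)T): (r − q) = ln(F/S)/T
ln(2917.96/2915.29) = ln(1.000916) = 0.000916
(r − q) = 0.000916 / (2/12) = 0.005496
r = ln(F/S)/T + q = 0.005496 + 0.0690 = 0.074496
r = 7.45%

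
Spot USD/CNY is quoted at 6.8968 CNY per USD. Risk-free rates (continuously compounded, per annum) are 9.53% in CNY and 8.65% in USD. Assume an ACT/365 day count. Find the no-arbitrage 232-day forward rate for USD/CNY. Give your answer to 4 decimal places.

F = S·e^((r_CNY − r_USD)T) = 6.8968 · e^((0.0953 − 0.0865) × 232/365)
= 6.8968 · e^0.005593 = 6.8968 × 1.005609
F = 6.9355 CNY per USD

6.9355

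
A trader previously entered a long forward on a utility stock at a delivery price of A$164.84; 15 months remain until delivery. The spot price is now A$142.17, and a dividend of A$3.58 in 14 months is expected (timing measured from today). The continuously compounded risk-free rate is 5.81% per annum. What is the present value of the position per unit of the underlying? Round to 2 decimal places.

-A$14.47

PV(remaining dividends) I = 3.58·e^(−0.0581·14/12) = 3.3454
Current forward F = (S − I)·e^(rT) = (142.17 − 3.3454)·e^(0.0581·15/12) = 138.8246 × 1.075327 = 149.2818
Value (long) = (F − K)·e^(−rT) = (149.2818 − 164.84) × 0.929949 = -14.4683
Value = -A$14.47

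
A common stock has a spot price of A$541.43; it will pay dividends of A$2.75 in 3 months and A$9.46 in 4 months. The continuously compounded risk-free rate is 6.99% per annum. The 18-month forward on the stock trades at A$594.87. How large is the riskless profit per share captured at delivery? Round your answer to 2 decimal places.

A$6.85 per share

PV(dividends) I = 2.75·e^(−0.0699·3/12) + 9.46·e^(−0.0699·4/12) = 11.9445
Fair forward F* = (S − I)·e^(rT) = (541.43 − 11.9445)·e^0.104850 = 529.4855 × 1.110544 = 588.0169
Market A$594.87 > fair 588.0169: forward overpriced → cash-and-carry (borrow at r, buy the stock and collect the dividends, short the forward).
Profit at T = |F_mkt − F*| = |594.87 − 588.0169| = A$6.85 per share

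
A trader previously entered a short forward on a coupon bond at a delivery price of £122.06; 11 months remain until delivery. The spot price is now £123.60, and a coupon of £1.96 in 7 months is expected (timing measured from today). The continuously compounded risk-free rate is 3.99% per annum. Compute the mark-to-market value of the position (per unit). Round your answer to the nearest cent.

-£4.01

PV(remaining coupons) I = 1.96·e^(−0.0399·7/12) = 1.9149
Current forward F = (S − I)·e^(rT) = (123.60 − 1.9149)·e^(0.0399·11/12) = 121.6851 × 1.037252 = 126.2181
Value (long) = (F − K)·e^(−rT) = (126.2181 − 122.06) × 0.964086 = 4.0088
Short position value = −(long value) = -£4.01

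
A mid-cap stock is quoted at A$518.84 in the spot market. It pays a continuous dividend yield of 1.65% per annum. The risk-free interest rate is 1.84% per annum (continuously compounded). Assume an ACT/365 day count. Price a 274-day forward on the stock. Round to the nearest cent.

A$519.58

F = S·e^((r − q)T) = 518.84 · e^((0.0184 − 0.0165) × 274/365)
= 518.84 · e^0.001426 = 518.84 × 1.001427
F = A$519.58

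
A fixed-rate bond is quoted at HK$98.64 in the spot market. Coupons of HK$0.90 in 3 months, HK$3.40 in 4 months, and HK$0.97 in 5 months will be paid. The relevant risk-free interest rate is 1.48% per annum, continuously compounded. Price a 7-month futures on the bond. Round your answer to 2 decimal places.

HK$94.21

PV(coupons) I = 0.90·e^(−0.0148·3/12) + 3.40·e^(−0.0148·4/12) + 0.97·e^(−0.0148·5/12)
I = 0.8967 + 3.3833 + 0.9640 = 5.2440
F = (S − I)·e^(rT) = (98.64 − 5.2440) · e^(0.0148·7/12)
= 93.3960 · e^0.008633 = 93.3960 × 1.008670 = HK$94.21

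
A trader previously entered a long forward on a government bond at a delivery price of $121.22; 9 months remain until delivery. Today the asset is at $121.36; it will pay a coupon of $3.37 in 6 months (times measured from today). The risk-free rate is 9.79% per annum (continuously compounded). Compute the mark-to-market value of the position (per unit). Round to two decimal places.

$5.51

PV(remaining coupons) I = 3.37·e^(−0.0979·6/12) = 3.2090
Current forward F = (S − I)·e^(rT) = (121.36 − 3.2090)·e^(0.0979·9/12) = 118.1510 × 1.076188 = 127.1527
Value (long) = (F − K)·e^(−rT) = (127.1527 − 121.22) × 0.929206 = 5.5127
Value = $5.51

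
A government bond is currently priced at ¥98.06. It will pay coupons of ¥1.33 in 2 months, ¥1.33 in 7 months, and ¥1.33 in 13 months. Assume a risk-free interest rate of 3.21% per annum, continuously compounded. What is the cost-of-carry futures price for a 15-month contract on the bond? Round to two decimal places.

¥98.00

PV(coupons) I = 1.33·e^(−0.0321·2/12) + 1.33·e^(−0.0321·7/12) + 1.33·e^(−0.0321·13/12)
I = 1.3229 + 1.3053 + 1.2845 = 3.9127
F = (S − I)·e^(rT) = (98.06 − 3.9127) · e^(0.0321·15/12)
= 94.1473 · e^0.040125 = 94.1473 × 1.040941 = ¥98.00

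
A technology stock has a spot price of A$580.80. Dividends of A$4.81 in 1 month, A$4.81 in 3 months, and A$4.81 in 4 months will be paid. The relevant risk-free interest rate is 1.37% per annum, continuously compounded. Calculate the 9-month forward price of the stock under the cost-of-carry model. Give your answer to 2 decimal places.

PV(dividends) I = 4.81·e^(−0.0137·1/12) + 4.81·e^(−0.0137·3/12) + 4.81·e^(−0.0137·4/12)
I = 4.8045 + 4.7936 + 4.7881 = 14.3862
F = (S − I)·e^(rT) = (580.80 − 14.3862) · e^(0.0137·9/12)
= 566.4138 · e^0.010275 = 566.4138 × 1.010328 = A$572.26

A$572.26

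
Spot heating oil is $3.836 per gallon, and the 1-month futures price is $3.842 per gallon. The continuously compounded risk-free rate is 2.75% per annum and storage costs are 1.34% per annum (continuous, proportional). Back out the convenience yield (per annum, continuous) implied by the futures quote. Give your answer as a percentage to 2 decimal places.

2.21%

F = S·e^((r+u−y)T) ⇒ (r+u−y) = ln(F/S)/T
ln(3.842/3.836) = 0.001563; /T ⇒ 0.018756
y = r + u − ln(F/S)/T = 0.0275 + 0.0134 − 0.018756 = 0.022144
y = 2.21%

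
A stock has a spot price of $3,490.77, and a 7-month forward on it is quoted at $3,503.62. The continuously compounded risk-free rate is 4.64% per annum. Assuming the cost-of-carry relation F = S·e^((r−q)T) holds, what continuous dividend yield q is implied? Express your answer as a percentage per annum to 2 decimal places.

4.01%

From F = S·e^((r−q)T): (r − q) = ln(F/S)/T
ln(3503.62/3490.77) = ln(1.003681) = 0.003674
(r − q) = 0.003674 / (7/12) = 0.006298
q = r − ln(F/S)/T = 0.0464 − 0.006298 = 0.040102
q = 4.01%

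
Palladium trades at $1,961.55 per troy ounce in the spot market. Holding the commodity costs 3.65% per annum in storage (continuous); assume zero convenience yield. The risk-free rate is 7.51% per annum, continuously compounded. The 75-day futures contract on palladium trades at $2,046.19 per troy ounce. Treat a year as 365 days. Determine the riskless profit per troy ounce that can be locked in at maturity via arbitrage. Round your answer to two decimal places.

Fair futures: F* = S·e^(carry·T), with carry = (r + u) = 0.0751 + 0.0365 = 0.1116
F* = 1961.55 · e^(0.1116 × 75/365) = 1961.55 · e^0.02293151 = 1961.55 × 1.02319646 = $2007.0510
Market $2046.19 > fair $2007.0510: forward overpriced → cash-and-carry (buy spot, short the forward).
At maturity, profit = |F_mkt − F*| = |2046.19 − 2007.0510| = $39.14 per troy ounce

$39.14 per troy ounce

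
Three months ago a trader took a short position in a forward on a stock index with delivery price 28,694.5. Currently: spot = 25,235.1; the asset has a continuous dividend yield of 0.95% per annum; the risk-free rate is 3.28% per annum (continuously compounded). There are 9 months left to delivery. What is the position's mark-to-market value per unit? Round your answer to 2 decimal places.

Current fair forward for the remaining 9 months: F = S·e^((r − q)·T), (r − q) = 0.0328 − 0.0095 = 0.0233
F = 25235.1 · e^(0.0233 × 9/12) = 25235.1 × 1.01762858 = 25679.9590
Value of long forward = (F − K)·e^(−rT) = (25679.9590 − 28694.5) · e^(−0.0328·9/12)
= -3014.5410 × 0.97570011 = -2941.29
Short position value = −(long value) = 2941.29

2941.29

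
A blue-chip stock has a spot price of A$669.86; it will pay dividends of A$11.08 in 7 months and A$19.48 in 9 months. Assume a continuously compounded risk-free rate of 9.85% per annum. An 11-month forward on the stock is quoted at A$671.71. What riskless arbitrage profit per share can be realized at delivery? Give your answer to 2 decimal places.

PV(dividends) I = 11.08·e^(−0.0985·7/12) + 19.48·e^(−0.0985·9/12) = 28.5541
Fair forward F* = (S − I)·e^(rT) = (669.86 − 28.5541)·e^0.090292 = 641.3059 × 1.094494 = 701.9055
Market A$671.71 < fair 701.9055: forward underpriced → reverse cash-and-carry (short the stock, invest proceeds at r, pay the dividends, go long the forward).
Profit at T = |F_mkt − F*| = |671.71 − 701.9055| = A$30.20 per share

A$30.20 per share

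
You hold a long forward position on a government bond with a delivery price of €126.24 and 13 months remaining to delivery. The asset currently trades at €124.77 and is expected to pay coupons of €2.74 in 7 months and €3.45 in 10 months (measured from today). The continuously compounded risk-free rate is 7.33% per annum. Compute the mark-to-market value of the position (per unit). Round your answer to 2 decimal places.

€2.30

PV(remaining coupons) I = 2.74·e^(−0.0733·7/12) + 3.45·e^(−0.0733·10/12) = 5.8709
Current forward F = (S − I)·e^(rT) = (124.77 − 5.8709)·e^(0.0733·13/12) = 118.8991 × 1.082646 = 128.7256
Value (long) = (F − K)·e^(−rT) = (128.7256 − 126.24) × 0.923663 = 2.2959
Value = €2.30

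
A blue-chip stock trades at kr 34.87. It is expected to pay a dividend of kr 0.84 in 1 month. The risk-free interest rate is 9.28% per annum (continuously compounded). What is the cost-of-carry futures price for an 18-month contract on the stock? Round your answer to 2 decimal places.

PV(dividends) I = 0.84·e^(−0.0928·1/12)
I = 0.8335
F = (S − I)·e^(rT) = (34.87 − 0.8335) · e^(0.0928·18/12)
= 34.0365 · e^0.139200 = 34.0365 × 1.149354 = kr 39.12

kr 39.12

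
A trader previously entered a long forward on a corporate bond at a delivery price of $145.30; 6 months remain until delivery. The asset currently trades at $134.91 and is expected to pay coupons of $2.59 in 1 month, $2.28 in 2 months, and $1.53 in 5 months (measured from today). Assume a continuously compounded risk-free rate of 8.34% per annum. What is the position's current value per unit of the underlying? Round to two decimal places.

-$10.75

PV(remaining coupons) I = 2.59·e^(−0.0834·1/12) + 2.28·e^(−0.0834·2/12) + 1.53·e^(−0.0834·5/12) = 6.2983
Current forward F = (S − I)·e^(rT) = (134.91 − 6.2983)·e^(0.0834·6/12) = 128.6117 × 1.042582 = 134.0882
Value (long) = (F − K)·e^(−rT) = (134.0882 − 145.30) × 0.959157 = -10.7539
Value = -$10.75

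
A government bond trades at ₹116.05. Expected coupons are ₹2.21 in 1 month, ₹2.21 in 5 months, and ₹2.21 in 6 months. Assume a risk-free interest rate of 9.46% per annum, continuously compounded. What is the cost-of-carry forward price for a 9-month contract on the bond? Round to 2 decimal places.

₹117.69

PV(coupons) I = 2.21·e^(−0.0946·1/12) + 2.21·e^(−0.0946·5/12) + 2.21·e^(−0.0946·6/12)
I = 2.1926 + 2.1246 + 2.1079 = 6.4251
F = (S − I)·e^(rT) = (116.05 − 6.4251) · e^(0.0946·9/12)
= 109.6249 · e^0.070950 = 109.6249 × 1.073528 = ₹117.69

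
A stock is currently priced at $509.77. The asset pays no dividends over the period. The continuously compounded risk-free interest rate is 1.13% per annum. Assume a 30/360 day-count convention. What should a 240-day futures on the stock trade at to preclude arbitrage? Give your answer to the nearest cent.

F = S·e^(rT) = 509.77 · e^(0.0113 × 240/360)
= 509.77 · e^0.007533 = 509.77 × 1.007561
F = $513.62

$513.62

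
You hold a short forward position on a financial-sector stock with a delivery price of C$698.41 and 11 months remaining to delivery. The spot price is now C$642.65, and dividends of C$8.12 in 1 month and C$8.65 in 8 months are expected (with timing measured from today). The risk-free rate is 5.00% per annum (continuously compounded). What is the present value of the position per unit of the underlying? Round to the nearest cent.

PV(remaining dividends) I = 8.12·e^(−0.0500·1/12) + 8.65·e^(−0.0500·8/12) = 16.4527
Current forward F = (S − I)·e^(rT) = (642.65 − 16.4527)·e^(0.0500·11/12) = 626.1973 × 1.046900 = 655.5660
Value (long) = (F − K)·e^(−rT) = (655.5660 − 698.41) × 0.955201 = -40.9246
Short position value = −(long value) = C$40.92

C$40.92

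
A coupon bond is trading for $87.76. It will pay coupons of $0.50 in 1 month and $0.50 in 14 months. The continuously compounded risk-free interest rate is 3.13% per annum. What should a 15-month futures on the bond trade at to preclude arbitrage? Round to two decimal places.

PV(coupons) I = 0.50·e^(−0.0313·1/12) + 0.50·e^(−0.0313·14/12)
I = 0.4987 + 0.4821 = 0.9808
F = (S − I)·e^(rT) = (87.76 − 0.9808) · e^(0.0313·15/12)
= 86.7792 · e^0.039125 = 86.7792 × 1.039900 = $90.24

$90.24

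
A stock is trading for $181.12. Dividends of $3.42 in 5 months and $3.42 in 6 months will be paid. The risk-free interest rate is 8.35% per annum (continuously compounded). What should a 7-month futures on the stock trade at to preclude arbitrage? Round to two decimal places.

$183.25

PV(dividends) I = 3.42·e^(−0.0835·5/12) + 3.42·e^(−0.0835·6/12)
I = 3.3031 + 3.2802 = 6.5833
F = (S − I)·e^(rT) = (181.12 − 6.5833) · e^(0.0835·7/12)
= 174.5367 · e^0.048708 = 174.5367 × 1.049914 = $183.25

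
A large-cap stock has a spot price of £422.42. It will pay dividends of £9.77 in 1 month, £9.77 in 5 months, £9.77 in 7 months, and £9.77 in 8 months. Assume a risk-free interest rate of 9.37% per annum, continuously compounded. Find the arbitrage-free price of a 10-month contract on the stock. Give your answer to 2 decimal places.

PV(dividends) I = 9.77·e^(−0.0937·1/12) + 9.77·e^(−0.0937·5/12) + 9.77·e^(−0.0937·7/12) + 9.77·e^(−0.0937·8/12)
I = 9.6940 + 9.3959 + 9.2503 + 9.1784 = 37.5186
F = (S − I)·e^(rT) = (422.42 − 37.5186) · e^(0.0937·10/12)
= 384.9014 · e^0.078083 = 384.9014 × 1.081212 = £416.16

£416.16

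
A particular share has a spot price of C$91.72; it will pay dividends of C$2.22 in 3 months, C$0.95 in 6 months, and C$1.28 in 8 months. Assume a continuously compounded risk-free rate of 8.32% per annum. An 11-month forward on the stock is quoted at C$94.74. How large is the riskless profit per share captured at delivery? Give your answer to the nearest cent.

C$0.39 per share

PV(dividends) I = 2.22·e^(−0.0832·3/12) + 0.95·e^(−0.0832·6/12) + 1.28·e^(−0.0832·8/12) = 4.2965
Fair forward F* = (S − I)·e^(rT) = (91.72 − 4.2965)·e^0.076267 = 87.4235 × 1.079251 = 94.3519
Market C$94.74 > fair 94.3519: forward overpriced → cash-and-carry (borrow at r, buy the stock and collect the dividends, short the forward).
Profit at T = |F_mkt − F*| = |94.74 − 94.3519| = C$0.39 per share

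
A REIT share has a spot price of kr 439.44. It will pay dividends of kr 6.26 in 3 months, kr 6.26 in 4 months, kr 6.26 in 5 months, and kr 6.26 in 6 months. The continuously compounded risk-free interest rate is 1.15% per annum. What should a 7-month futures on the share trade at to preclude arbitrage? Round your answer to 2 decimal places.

kr 417.30

PV(dividends) I = 6.26·e^(−0.0115·3/12) + 6.26·e^(−0.0115·4/12) + 6.26·e^(−0.0115·5/12) + 6.26·e^(−0.0115·6/12)
I = 6.2420 + 6.2360 + 6.2301 + 6.2241 = 24.9322
F = (S − I)·e^(rT) = (439.44 − 24.9322) · e^(0.0115·7/12)
= 414.5078 · e^0.006708 = 414.5078 × 1.006731 = kr 417.30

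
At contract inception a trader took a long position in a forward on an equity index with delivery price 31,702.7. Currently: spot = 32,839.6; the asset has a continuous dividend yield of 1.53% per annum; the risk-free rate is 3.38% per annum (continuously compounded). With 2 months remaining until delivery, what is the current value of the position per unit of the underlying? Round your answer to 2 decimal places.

1231.36

Current fair forward for the remaining 2 months: F = S·e^((r − q)·T), (r − q) = 0.0338 − 0.0153 = 0.0185
F = 32839.6 · e^(0.0185 × 2/12) = 32839.6 × 1.00308809 = 32941.0116
Value of long forward = (F − K)·e^(−rT) = (32941.0116 − 31702.7) · e^(−0.0338·2/12)
= 1238.3116 × 0.99438250 = 1231.36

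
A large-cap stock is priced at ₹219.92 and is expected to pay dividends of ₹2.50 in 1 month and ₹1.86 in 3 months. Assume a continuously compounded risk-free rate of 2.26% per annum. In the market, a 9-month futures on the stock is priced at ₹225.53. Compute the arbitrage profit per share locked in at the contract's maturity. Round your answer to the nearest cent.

₹6.27 per share

PV(dividends) I = 2.50·e^(−0.0226·1/12) + 1.86·e^(−0.0226·3/12) = 4.3448
Fair futures F* = (S − I)·e^(rT) = (219.92 − 4.3448)·e^0.016950 = 215.5752 × 1.017094 = 219.2602
Market ₹225.53 > fair 219.2602: forward overpriced → cash-and-carry (borrow at r, buy the stock and collect the dividends, short the forward).
Profit at T = |F_mkt − F*| = |225.53 − 219.2602| = ₹6.27 per share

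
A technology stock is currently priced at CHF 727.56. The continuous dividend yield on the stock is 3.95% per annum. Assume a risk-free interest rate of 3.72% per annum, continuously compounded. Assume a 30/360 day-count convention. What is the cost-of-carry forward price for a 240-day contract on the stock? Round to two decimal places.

F = S·e^((r − q)T) = 727.56 · e^((0.0372 − 0.0395) × 240/360)
= 727.56 · e^-0.001533 = 727.56 × 0.998468
F = CHF 726.45

CHF 726.45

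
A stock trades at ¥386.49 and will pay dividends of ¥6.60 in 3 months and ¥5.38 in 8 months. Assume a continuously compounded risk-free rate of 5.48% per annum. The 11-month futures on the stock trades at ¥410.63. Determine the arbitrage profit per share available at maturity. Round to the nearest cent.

¥16.53 per share

PV(dividends) I = 6.60·e^(−0.0548·3/12) + 5.38·e^(−0.0548·8/12) = 11.6972
Fair futures F* = (S − I)·e^(rT) = (386.49 − 11.6972)·e^0.050233 = 374.7928 × 1.051516 = 394.1006
Market ¥410.63 > fair 394.1006: forward overpriced → cash-and-carry (borrow at r, buy the stock and collect the dividends, short the forward).
Profit at T = |F_mkt − F*| = |410.63 − 394.1006| = ¥16.53 per share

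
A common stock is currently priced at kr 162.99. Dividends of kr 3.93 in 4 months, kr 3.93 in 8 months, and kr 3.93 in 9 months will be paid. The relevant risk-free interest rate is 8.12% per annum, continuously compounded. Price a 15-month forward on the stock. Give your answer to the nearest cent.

kr 167.96

PV(dividends) I = 3.93·e^(−0.0812·4/12) + 3.93·e^(−0.0812·8/12) + 3.93·e^(−0.0812·9/12)
I = 3.8251 + 3.7229 + 3.6978 = 11.2458
F = (S − I)·e^(rT) = (162.99 − 11.2458) · e^(0.0812·15/12)
= 151.7442 · e^0.101500 = 151.7442 × 1.106830 = kr 167.96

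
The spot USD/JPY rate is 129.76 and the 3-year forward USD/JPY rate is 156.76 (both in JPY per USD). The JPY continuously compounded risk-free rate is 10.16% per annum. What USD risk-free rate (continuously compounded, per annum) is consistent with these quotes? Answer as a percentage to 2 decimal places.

F = S·e^((r_JPY − r_USD)T) ⇒ r_USD = r_JPY − ln(F/S)/T
ln(156.76/129.76) = 0.189029; /(3) = 0.063010
r_USD = 0.1016 − 0.063010 = 0.038590
r_USD = 3.86%

3.86%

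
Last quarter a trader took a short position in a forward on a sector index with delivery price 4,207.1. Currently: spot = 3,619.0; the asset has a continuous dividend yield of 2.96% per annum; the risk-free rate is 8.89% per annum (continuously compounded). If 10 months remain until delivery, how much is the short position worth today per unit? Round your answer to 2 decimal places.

Current fair forward for the remaining 10 months: F = S·e^((r − q)·T), (r − q) = 0.0889 − 0.0296 = 0.0593
F = 3619.0 · e^(0.0593 × 10/12) = 3619.0 × 1.05065803 = 3802.3314
Value of long forward = (F − K)·e^(−rT) = (3802.3314 − 4207.1) · e^(−0.0889·10/12)
= -404.7686 × 0.92859431 = -375.87
Short position value = −(long value) = 375.87

375.87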